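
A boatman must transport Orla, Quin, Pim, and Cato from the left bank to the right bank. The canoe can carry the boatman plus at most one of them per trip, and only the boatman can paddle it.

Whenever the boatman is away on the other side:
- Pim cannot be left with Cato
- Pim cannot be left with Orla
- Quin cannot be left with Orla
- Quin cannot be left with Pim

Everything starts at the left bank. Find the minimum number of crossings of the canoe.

Whatever the first load, the items left behind include a forbidden pair without the boatman. No opening move is safe, so no plan exists.

impossible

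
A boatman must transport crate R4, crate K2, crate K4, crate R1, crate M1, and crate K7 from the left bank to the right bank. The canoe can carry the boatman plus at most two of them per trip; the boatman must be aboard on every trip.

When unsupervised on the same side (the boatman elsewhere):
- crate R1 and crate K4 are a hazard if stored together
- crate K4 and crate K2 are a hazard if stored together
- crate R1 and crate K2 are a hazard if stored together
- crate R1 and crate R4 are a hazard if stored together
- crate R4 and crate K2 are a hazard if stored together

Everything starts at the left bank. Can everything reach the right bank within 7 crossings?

No

Counting alone: the boatman can take at most 2 across per trip to the right bank, so moving all 6 needs at least 3 loaded trips out, with a return between consecutive ones — at least 5 crossings.
The safety rule pushes this higher. Following every safe sequence of crossings, the most of the 6 that can be at the right bank as the canoe arrives there on crossings 5, 7 is 4, 5 respectively — never all 6.
So the move cannot be finished within 7 crossings. (The shortest complete plan takes 9:)
1. Boatman goes to the right bank with crate K2 and crate R1.
2. Boatman goes back to the left bank with crate K2.
3. Boatman goes to the right bank with crate K4 and crate R4.
4. Boatman goes back to the left bank with crate R1.
5. Boatman goes to the right bank with crate K2 and crate M1.
6. Boatman goes back to the left bank with crate K2.
7. Boatman goes to the right bank with crate K2 and crate K7.
8. Boatman goes back to the left bank with crate K2.
9. Boatman goes to the right bank with crate K2 and crate R1.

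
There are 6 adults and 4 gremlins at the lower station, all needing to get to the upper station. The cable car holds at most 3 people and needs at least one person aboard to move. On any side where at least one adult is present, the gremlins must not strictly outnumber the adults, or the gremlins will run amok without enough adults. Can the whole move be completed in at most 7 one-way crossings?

No

Counting alone: each trip to the upper station takes at most 3 across and each return brings at least 1 back, so after t trips out (and t−1 returns) at most 3t − (t−1) of the 10 are across; that first reaches 10 at t = 5, so at least 9 crossings are needed.
Since 7 < 9, 7 crossings cannot be enough. (The shortest complete plan in fact takes 9:)
1. 2 gremlins → the upper station.  (the lower station: 6A 2G; the upper station: 0A 2G)
2. 1 gremlin ← the lower station.  (the lower station: 6A 3G; the upper station: 0A 1G)
3. 3 gremlins → the upper station.  (the lower station: 6A 0G; the upper station: 0A 4G)
4. 1 gremlin ← the lower station.  (the lower station: 6A 1G; the upper station: 0A 3G)
5. 3 adults → the upper station.  (the lower station: 3A 1G; the upper station: 3A 3G)
6. 1 gremlin ← the lower station.  (the lower station: 3A 2G; the upper station: 3A 2G)
7. 1 adult and 2 gremlins → the upper station.  (the lower station: 2A 0G; the upper station: 4A 4G)
8. 1 gremlin ← the lower station.  (the lower station: 2A 1G; the upper station: 4A 3G)
9. 2 adults and 1 gremlin → the upper station.  (the lower station: 0A 0G; the upper station: 6A 4G)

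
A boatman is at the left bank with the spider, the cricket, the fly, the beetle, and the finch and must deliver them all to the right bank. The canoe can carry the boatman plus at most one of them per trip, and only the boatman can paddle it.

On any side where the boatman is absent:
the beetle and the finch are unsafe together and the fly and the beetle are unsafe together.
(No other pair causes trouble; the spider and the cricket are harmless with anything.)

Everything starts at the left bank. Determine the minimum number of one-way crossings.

Counting alone: the boatman can take at most 1 across per trip to the right bank, so moving all 5 needs at least 5 loaded trips out, with a return between consecutive ones — at least 9 crossings.
The safety rule pushes this higher. Following every safe sequence of crossings, the most of the 5 that can be at the right bank as the canoe arrives there on crossing 9 is 4 — never all 5.
So no plan with fewer than 11 crossings exists, and this one achieves 11:
1. Boatman goes to the right bank with the beetle.  [the left bank: the cricket, the finch, the fly, the spider | the right bank: the beetle]
2. Boatman goes back to the left bank alone.  [the left bank: the cricket, the finch, the fly, the spider | the right bank: the beetle]
3. Boatman goes to the right bank with the spider.  [the left bank: the cricket, the finch, the fly | the right bank: the beetle, the spider]
4. Boatman goes back to the left bank alone.  [the left bank: the cricket, the finch, the fly | the right bank: the beetle, the spider]
5. Boatman goes to the right bank with the cricket.  [the left bank: the finch, the fly | the right bank: the beetle, the cricket, the spider]
6. Boatman goes back to the left bank alone.  [the left bank: the finch, the fly | the right bank: the beetle, the cricket, the spider]
7. Boatman goes to the right bank with the fly.  [the left bank: the finch | the right bank: the beetle, the cricket, the fly, the spider]
8. Boatman goes back to the left bank with the beetle.  [the left bank: the beetle, the finch | the right bank: the cricket, the fly, the spider]
9. Boatman goes to the right bank with the finch.  [the left bank: the beetle | the right bank: the cricket, the finch, the fly, the spider]
10. Boatman goes back to the left bank alone.  [the left bank: the beetle | the right bank: the cricket, the finch, the fly, the spider]
11. Boatman goes to the right bank with the beetle.  [the left bank: — | the right bank: the beetle, the cricket, the finch, the fly, the spider]

11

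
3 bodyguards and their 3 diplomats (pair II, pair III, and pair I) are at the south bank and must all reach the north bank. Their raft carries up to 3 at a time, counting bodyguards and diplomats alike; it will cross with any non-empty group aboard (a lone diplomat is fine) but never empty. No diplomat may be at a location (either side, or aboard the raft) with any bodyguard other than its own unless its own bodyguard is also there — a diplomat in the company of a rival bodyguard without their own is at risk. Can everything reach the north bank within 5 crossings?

Yes — this plan uses 5 crossings (≤ 5):
1. bodyguard II and diplomat II cross → the north bank.
2. bodyguard II crosses ← the south bank.
3. bodyguard I, bodyguard II, and bodyguard III cross → the north bank.
4. diplomat II crosses ← the south bank.
5. diplomat I, diplomat II, and diplomat III cross → the north bank.

Yes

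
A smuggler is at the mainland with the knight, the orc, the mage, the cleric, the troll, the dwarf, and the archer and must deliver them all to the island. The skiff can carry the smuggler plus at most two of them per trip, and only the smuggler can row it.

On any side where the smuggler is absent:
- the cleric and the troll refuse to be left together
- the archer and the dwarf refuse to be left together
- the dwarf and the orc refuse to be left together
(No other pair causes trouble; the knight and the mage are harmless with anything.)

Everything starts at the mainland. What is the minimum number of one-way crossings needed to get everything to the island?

7

Counting alone: the smuggler can take at most 2 across per trip to the island, so moving all 7 needs at least 4 loaded trips out, with a return between consecutive ones — at least 7 crossings.
The plan below uses exactly 7 crossings, so it is optimal:
1. Smuggler goes to the island with the cleric and the dwarf.
2. Smuggler goes back to the mainland alone.
3. Smuggler goes to the island with the knight and the orc.
4. Smuggler goes back to the mainland with the dwarf.
5. Smuggler goes to the island with the archer and the mage.
6. Smuggler goes back to the mainland alone.
7. Smuggler goes to the island with the dwarf and the troll.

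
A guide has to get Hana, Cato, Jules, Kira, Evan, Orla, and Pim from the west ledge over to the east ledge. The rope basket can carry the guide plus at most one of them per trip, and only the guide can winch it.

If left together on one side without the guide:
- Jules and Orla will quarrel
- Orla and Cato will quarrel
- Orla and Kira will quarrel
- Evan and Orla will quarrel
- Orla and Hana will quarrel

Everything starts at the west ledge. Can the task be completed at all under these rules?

Following every safe sequence of crossings from the start, the most of the 7 that can be at the east ledge as the rope basket arrives there on crossings 1, 3, 5 is 1, 2, 3 respectively; the best ever achieved is 3 of 7.
From crossing 7 on, no configuration arises that was not already reachable earlier: only 26 distinct safe configurations (who is on which side, and where the rope basket is) can ever be reached, none of them has everyone across, and every continuation just revisits them. So no valid plan exists.

No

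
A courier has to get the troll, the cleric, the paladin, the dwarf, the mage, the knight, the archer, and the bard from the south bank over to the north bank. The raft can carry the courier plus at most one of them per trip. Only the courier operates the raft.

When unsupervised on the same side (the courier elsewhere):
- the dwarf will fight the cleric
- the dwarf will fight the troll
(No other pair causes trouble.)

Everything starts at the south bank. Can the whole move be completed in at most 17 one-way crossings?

Yes

Yes — this plan uses 17 crossings (≤ 17):
1. Courier goes to the north bank with the dwarf.
2. Courier goes back to the south bank alone.
3. Courier goes to the north bank with the troll.
4. Courier goes back to the south bank with the dwarf.
5. Courier goes to the north bank with the cleric.
6. Courier goes back to the south bank alone.
7. Courier goes to the north bank with the paladin.
8. Courier goes back to the south bank alone.
9. Courier goes to the north bank with the mage.
10. Courier goes back to the south bank alone.
11. Courier goes to the north bank with the knight.
12. Courier goes back to the south bank alone.
13. Courier goes to the north bank with the archer.
14. Courier goes back to the south bank alone.
15. Courier goes to the north bank with the bard.
16. Courier goes back to the south bank alone.
17. Courier goes to the north bank with the dwarf.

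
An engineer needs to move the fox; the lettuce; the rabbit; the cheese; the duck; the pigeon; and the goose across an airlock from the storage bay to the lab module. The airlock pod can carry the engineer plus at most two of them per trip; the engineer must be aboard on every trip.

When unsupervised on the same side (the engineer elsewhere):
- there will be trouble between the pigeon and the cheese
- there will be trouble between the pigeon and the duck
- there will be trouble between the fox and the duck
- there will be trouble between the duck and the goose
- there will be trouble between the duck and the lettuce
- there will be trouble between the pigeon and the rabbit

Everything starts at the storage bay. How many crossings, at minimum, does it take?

9

Counting alone: the engineer can take at most 2 across per trip to the lab module, so moving all 7 needs at least 4 loaded trips out, with a return between consecutive ones — at least 7 crossings.
The safety rule pushes this higher. Following every safe sequence of crossings, the most of the 7 that can be at the lab module as the airlock pod arrives there on crossing 7 is 6 — never all 7.
So no plan with fewer than 9 crossings exists, and this one achieves 9:
1. Engineer goes to the lab module with the duck and the pigeon.  [the storage bay: the cheese, the fox, the goose, the lettuce, the rabbit | the lab module: the duck, the pigeon]
2. Engineer goes back to the storage bay with the duck.  [the storage bay: the cheese, the duck, the fox, the goose, the lettuce, the rabbit | the lab module: the pigeon]
3. Engineer goes to the lab module with the duck and the fox.  [the storage bay: the cheese, the goose, the lettuce, the rabbit | the lab module: the duck, the fox, the pigeon]
4. Engineer goes back to the storage bay with the duck.  [the storage bay: the cheese, the duck, the goose, the lettuce, the rabbit | the lab module: the fox, the pigeon]
5. Engineer goes to the lab module with the goose and the lettuce.  [the storage bay: the cheese, the duck, the rabbit | the lab module: the fox, the goose, the lettuce, the pigeon]
6. Engineer goes back to the storage bay alone.  [the storage bay: the cheese, the duck, the rabbit | the lab module: the fox, the goose, the lettuce, the pigeon]
7. Engineer goes to the lab module with the cheese and the rabbit.  [the storage bay: the duck | the lab module: the cheese, the fox, the goose, the lettuce, the pigeon, the rabbit]
8. Engineer goes back to the storage bay with the pigeon.  [the storage bay: the duck, the pigeon | the lab module: the cheese, the fox, the goose, the lettuce, the rabbit]
9. Engineer goes to the lab module with the duck and the pigeon.  [the storage bay: — | the lab module: the cheese, the duck, the fox, the goose, the lettuce, the pigeon, the rabbit]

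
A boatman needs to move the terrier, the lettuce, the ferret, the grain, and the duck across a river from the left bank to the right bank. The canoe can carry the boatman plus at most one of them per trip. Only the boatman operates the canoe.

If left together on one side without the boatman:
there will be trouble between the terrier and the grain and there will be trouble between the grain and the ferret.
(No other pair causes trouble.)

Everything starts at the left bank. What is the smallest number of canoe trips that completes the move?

Counting alone: the boatman can take at most 1 across per trip to the right bank, so moving all 5 needs at least 5 loaded trips out, with a return between consecutive ones — at least 9 crossings.
The safety rule pushes this higher. Following every safe sequence of crossings, the most of the 5 that can be at the right bank as the canoe arrives there on crossing 9 is 4 — never all 5.
So no plan with fewer than 11 crossings exists, and this one achieves 11:
1. Boatman goes to the right bank with the grain.
2. Boatman goes back to the left bank alone.
3. Boatman goes to the right bank with the terrier.
4. Boatman goes back to the left bank with the grain.
5. Boatman goes to the right bank with the ferret.
6. Boatman goes back to the left bank alone.
7. Boatman goes to the right bank with the lettuce.
8. Boatman goes back to the left bank alone.
9. Boatman goes to the right bank with the duck.
10. Boatman goes back to the left bank alone.
11. Boatman goes to the right bank with the grain.

11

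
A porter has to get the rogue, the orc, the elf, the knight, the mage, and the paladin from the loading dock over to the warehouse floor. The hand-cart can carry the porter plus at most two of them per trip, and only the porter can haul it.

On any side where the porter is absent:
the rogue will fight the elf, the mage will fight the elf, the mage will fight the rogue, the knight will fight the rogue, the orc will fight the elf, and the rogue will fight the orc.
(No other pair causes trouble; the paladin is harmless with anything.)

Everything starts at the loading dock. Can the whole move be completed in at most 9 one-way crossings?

Yes

Yes — this plan uses 9 crossings (≤ 9):
1. Porter goes to the warehouse floor with the elf and the rogue.  [the loading dock: the knight, the mage, the orc, the paladin | the warehouse floor: the elf, the rogue]
2. Porter goes back to the loading dock with the rogue.  [the loading dock: the knight, the mage, the orc, the paladin, the rogue | the warehouse floor: the elf]
3. Porter goes to the warehouse floor with the knight and the rogue.  [the loading dock: the mage, the orc, the paladin | the warehouse floor: the elf, the knight, the rogue]
4. Porter goes back to the loading dock with the rogue.  [the loading dock: the mage, the orc, the paladin, the rogue | the warehouse floor: the elf, the knight]
5. Porter goes to the warehouse floor with the paladin and the rogue.  [the loading dock: the mage, the orc | the warehouse floor: the elf, the knight, the paladin, the rogue]
6. Porter goes back to the loading dock with the rogue.  [the loading dock: the mage, the orc, the rogue | the warehouse floor: the elf, the knight, the paladin]
7. Porter goes to the warehouse floor with the mage and the orc.  [the loading dock: the rogue | the warehouse floor: the elf, the knight, the mage, the orc, the paladin]
8. Porter goes back to the loading dock with the elf.  [the loading dock: the elf, the rogue | the warehouse floor: the knight, the mage, the orc, the paladin]
9. Porter goes to the warehouse floor with the elf and the rogue.  [the loading dock: — | the warehouse floor: the elf, the knight, the mage, the orc, the paladin, the rogue]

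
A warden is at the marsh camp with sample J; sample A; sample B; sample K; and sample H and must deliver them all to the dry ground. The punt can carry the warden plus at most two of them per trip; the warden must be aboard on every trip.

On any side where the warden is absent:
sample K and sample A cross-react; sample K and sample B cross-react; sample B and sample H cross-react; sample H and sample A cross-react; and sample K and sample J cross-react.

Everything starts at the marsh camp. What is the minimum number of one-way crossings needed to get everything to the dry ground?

7

Counting alone: the warden can take at most 2 across per trip to the dry ground, so moving all 5 needs at least 3 loaded trips out, with a return between consecutive ones — at least 5 crossings.
The safety rule pushes this higher. Following every safe sequence of crossings, the most of the 5 that can be at the dry ground as the punt arrives there on crossing 5 is 4 — never all 5.
So no plan with fewer than 7 crossings exists, and this one achieves 7:
1. Warden goes to the dry ground with sample H and sample K.
2. Warden goes back to the marsh camp alone.
3. Warden goes to the dry ground with sample J.
4. Warden goes back to the marsh camp with sample K.
5. Warden goes to the dry ground with sample A and sample B.
6. Warden goes back to the marsh camp with sample H.
7. Warden goes to the dry ground with sample H and sample K.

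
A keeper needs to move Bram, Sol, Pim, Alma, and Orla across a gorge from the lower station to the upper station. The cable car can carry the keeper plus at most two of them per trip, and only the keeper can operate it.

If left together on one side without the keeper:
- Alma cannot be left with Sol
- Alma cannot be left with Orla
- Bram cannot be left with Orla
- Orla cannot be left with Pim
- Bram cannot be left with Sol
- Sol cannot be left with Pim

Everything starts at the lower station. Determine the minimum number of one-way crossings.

7

Counting alone: the keeper can take at most 2 across per trip to the upper station, so moving all 5 needs at least 3 loaded trips out, with a return between consecutive ones — at least 5 crossings.
The safety rule pushes this higher. Following every safe sequence of crossings, the most of the 5 that can be at the upper station as the cable car arrives there on crossing 5 is 4 — never all 5.
So no plan with fewer than 7 crossings exists, and this one achieves 7:
1. Keeper goes to the upper station with Orla and Sol.
2. Keeper goes back to the lower station alone.
3. Keeper goes to the upper station with Bram.
4. Keeper goes back to the lower station with Orla and Sol.
5. Keeper goes to the upper station with Alma and Pim.
6. Keeper goes back to the lower station alone.
7. Keeper goes to the upper station with Orla and Sol.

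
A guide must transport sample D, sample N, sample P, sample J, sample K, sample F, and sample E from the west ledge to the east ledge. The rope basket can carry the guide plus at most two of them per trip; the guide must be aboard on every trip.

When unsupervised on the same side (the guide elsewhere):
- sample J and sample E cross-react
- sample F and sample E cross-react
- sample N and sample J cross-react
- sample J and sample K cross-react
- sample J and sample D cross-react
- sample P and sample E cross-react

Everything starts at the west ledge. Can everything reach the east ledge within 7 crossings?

Counting alone: the guide can take at most 2 across per trip to the east ledge, so moving all 7 needs at least 4 loaded trips out, with a return between consecutive ones — at least 7 crossings.
The safety rule pushes this higher. Following every safe sequence of crossings, the most of the 7 that can be at the east ledge as the rope basket arrives there on crossing 7 is 6 — never all 7.
So the move cannot be finished within 7 crossings. (The shortest complete plan takes 9:)
1. Guide goes to the east ledge with sample E and sample J.  [the west ledge: sample D, sample F, sample K, sample N, sample P | the east ledge: sample E, sample J]
2. Guide goes back to the west ledge with sample J.  [the west ledge: sample D, sample F, sample J, sample K, sample N, sample P | the east ledge: sample E]
3. Guide goes to the east ledge with sample D and sample J.  [the west ledge: sample F, sample K, sample N, sample P | the east ledge: sample D, sample E, sample J]
4. Guide goes back to the west ledge with sample J.  [the west ledge: sample F, sample J, sample K, sample N, sample P | the east ledge: sample D, sample E]
5. Guide goes to the east ledge with sample K and sample N.  [the west ledge: sample F, sample J, sample P | the east ledge: sample D, sample E, sample K, sample N]
6. Guide goes back to the west ledge alone.  [the west ledge: sample F, sample J, sample P | the east ledge: sample D, sample E, sample K, sample N]
7. Guide goes to the east ledge with sample F and sample P.  [the west ledge: sample J | the east ledge: sample D, sample E, sample F, sample K, sample N, sample P]
8. Guide goes back to the west ledge with sample E.  [the west ledge: sample E, sample J | the east ledge: sample D, sample F, sample K, sample N, sample P]
9. Guide goes to the east ledge with sample E and sample J.  [the west ledge: — | the east ledge: sample D, sample E, sample F, sample J, sample K, sample N, sample P]

No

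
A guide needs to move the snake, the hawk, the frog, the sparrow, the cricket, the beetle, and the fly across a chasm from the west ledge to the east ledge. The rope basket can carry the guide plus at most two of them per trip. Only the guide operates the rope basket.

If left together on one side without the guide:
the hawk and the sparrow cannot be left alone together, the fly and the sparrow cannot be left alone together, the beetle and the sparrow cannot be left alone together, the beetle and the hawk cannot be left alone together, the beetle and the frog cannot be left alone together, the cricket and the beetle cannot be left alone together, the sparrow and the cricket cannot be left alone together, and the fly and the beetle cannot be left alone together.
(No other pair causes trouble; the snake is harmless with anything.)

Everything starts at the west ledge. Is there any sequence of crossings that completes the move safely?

Following every safe sequence of crossings from the start, the most of the 7 that can be at the east ledge as the rope basket arrives there on crossings 1, 3, 5, 7 is 2, 3, 4, 5 respectively; the best ever achieved is 5 of 7.
From crossing 9 on, no configuration arises that was not already reachable earlier: only 38 distinct safe configurations (who is on which side, and where the rope basket is) can ever be reached, none of them has everyone across, and every continuation just revisits them. So no valid plan exists.

No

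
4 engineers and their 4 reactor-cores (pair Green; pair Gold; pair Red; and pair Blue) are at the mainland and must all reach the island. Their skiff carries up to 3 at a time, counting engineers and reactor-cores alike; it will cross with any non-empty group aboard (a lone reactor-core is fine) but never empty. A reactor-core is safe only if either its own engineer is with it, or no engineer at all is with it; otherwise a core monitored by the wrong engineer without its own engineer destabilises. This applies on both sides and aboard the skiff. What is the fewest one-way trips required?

9

Counting alone: each trip to the island takes at most 3 across and each return brings at least 1 back, so after t trips out (and t−1 returns) at most 3t − (t−1) of the 8 are across; that first reaches 8 at t = 4, so at least 7 crossings are needed.
The safety rule pushes this higher. Following every safe sequence of crossings, the most of the 8 that can be at the island as the skiff arrives there on crossing 7 is 7 — never all 8.
So no plan with fewer than 9 crossings exists, and this one achieves 9:
1. engineer Green and reactor-core Green cross → the island.
2. engineer Green crosses ← the mainland.
3. engineer Gold, engineer Green, and reactor-core Gold cross → the island.
4. engineer Green and reactor-core Green cross ← the mainland.
5. engineer Blue, engineer Green, and engineer Red cross → the island.
6. reactor-core Gold crosses ← the mainland.
7. reactor-core Gold and reactor-core Green cross → the island.
8. reactor-core Green crosses ← the mainland.
9. reactor-core Blue, reactor-core Green, and reactor-core Red cross → the island.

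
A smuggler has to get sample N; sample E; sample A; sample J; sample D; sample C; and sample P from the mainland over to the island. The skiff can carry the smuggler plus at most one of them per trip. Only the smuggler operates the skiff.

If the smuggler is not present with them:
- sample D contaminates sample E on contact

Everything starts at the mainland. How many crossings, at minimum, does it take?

Counting alone: the smuggler can take at most 1 across per trip to the island, so moving all 7 needs at least 7 loaded trips out, with a return between consecutive ones — at least 13 crossings.
The plan below uses exactly 13 crossings, so it is optimal:
1. Smuggler goes to the island with sample E.  [the mainland: sample A, sample C, sample D, sample J, sample N, sample P | the island: sample E]
2. Smuggler goes back to the mainland alone.  [the mainland: sample A, sample C, sample D, sample J, sample N, sample P | the island: sample E]
3. Smuggler goes to the island with sample N.  [the mainland: sample A, sample C, sample D, sample J, sample P | the island: sample E, sample N]
4. Smuggler goes back to the mainland alone.  [the mainland: sample A, sample C, sample D, sample J, sample P | the island: sample E, sample N]
5. Smuggler goes to the island with sample A.  [the mainland: sample C, sample D, sample J, sample P | the island: sample A, sample E, sample N]
6. Smuggler goes back to the mainland alone.  [the mainland: sample C, sample D, sample J, sample P | the island: sample A, sample E, sample N]
7. Smuggler goes to the island with sample J.  [the mainland: sample C, sample D, sample P | the island: sample A, sample E, sample J, sample N]
8. Smuggler goes back to the mainland alone.  [the mainland: sample C, sample D, sample P | the island: sample A, sample E, sample J, sample N]
9. Smuggler goes to the island with sample C.  [the mainland: sample D, sample P | the island: sample A, sample C, sample E, sample J, sample N]
10. Smuggler goes back to the mainland alone.  [the mainland: sample D, sample P | the island: sample A, sample C, sample E, sample J, sample N]
11. Smuggler goes to the island with sample P.  [the mainland: sample D | the island: sample A, sample C, sample E, sample J, sample N, sample P]
12. Smuggler goes back to the mainland alone.  [the mainland: sample D | the island: sample A, sample C, sample E, sample J, sample N, sample P]
13. Smuggler goes to the island with sample D.  [the mainland: — | the island: sample A, sample C, sample D, sample E, sample J, sample N, sample P]

13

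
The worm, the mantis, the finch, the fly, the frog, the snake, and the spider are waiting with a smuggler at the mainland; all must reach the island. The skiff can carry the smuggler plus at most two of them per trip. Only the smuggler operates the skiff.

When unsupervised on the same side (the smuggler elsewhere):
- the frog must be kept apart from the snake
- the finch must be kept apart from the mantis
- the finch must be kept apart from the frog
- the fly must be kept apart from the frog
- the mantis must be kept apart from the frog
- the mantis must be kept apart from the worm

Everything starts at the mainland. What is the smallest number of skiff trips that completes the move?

11

Counting alone: the smuggler can take at most 2 across per trip to the island, so moving all 7 needs at least 4 loaded trips out, with a return between consecutive ones — at least 7 crossings.
The safety rule pushes this higher. Following every safe sequence of crossings, the most of the 7 that can be at the island as the skiff arrives there on crossings 7, 9 is 5, 6 respectively — never all 7.
So no plan with fewer than 11 crossings exists, and this one achieves 11:
1. Smuggler goes to the island with the frog and the mantis.
2. Smuggler goes back to the mainland with the mantis.
3. Smuggler goes to the island with the mantis and the worm.
4. Smuggler goes back to the mainland with the mantis.
5. Smuggler goes to the island with the mantis and the spider.
6. Smuggler goes back to the mainland with the mantis.
7. Smuggler goes to the island with the finch and the fly.
8. Smuggler goes back to the mainland with the frog.
9. Smuggler goes to the island with the mantis and the snake.
10. Smuggler goes back to the mainland with the mantis.
11. Smuggler goes to the island with the frog and the mantis.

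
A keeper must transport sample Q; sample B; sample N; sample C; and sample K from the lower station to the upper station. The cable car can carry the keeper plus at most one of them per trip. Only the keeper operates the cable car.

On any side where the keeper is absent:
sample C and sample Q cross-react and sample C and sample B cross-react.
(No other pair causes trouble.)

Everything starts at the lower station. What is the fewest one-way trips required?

Counting alone: the keeper can take at most 1 across per trip to the upper station, so moving all 5 needs at least 5 loaded trips out, with a return between consecutive ones — at least 9 crossings.
The safety rule pushes this higher. Following every safe sequence of crossings, the most of the 5 that can be at the upper station as the cable car arrives there on crossing 9 is 4 — never all 5.
So no plan with fewer than 11 crossings exists, and this one achieves 11:
1. Keeper goes to the upper station with sample C.
2. Keeper goes back to the lower station alone.
3. Keeper goes to the upper station with sample Q.
4. Keeper goes back to the lower station with sample C.
5. Keeper goes to the upper station with sample B.
6. Keeper goes back to the lower station alone.
7. Keeper goes to the upper station with sample N.
8. Keeper goes back to the lower station alone.
9. Keeper goes to the upper station with sample K.
10. Keeper goes back to the lower station alone.
11. Keeper goes to the upper station with sample C.

11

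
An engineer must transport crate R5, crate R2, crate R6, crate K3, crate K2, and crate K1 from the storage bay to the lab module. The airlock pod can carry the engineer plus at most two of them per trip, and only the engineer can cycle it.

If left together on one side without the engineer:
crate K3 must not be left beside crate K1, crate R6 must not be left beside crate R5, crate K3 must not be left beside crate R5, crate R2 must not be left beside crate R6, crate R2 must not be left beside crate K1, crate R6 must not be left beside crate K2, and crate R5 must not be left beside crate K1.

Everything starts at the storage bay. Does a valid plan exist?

Whatever the first load, the items left behind include a forbidden pair without the engineer. No opening move is safe, so no plan exists.

No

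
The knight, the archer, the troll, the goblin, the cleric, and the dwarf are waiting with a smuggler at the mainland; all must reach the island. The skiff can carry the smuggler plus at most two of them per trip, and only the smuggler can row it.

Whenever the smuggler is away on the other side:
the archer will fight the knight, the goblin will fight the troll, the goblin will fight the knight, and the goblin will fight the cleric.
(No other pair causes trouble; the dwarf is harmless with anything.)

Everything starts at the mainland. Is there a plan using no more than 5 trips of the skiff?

Counting alone: the smuggler can take at most 2 across per trip to the island, so moving all 6 needs at least 3 loaded trips out, with a return between consecutive ones — at least 5 crossings.
The safety rule pushes this higher. Following every safe sequence of crossings, the most of the 6 that can be at the island as the skiff arrives there on crossing 5 is 5 — never all 6.
So the move cannot be finished within 5 crossings. (The shortest complete plan takes 7:)
1. Smuggler goes to the island with the goblin and the knight.  [the mainland: the archer, the cleric, the dwarf, the troll | the island: the goblin, the knight]
2. Smuggler goes back to the mainland with the knight.  [the mainland: the archer, the cleric, the dwarf, the knight, the troll | the island: the goblin]
3. Smuggler goes to the island with the knight and the troll.  [the mainland: the archer, the cleric, the dwarf | the island: the goblin, the knight, the troll]
4. Smuggler goes back to the mainland with the goblin.  [the mainland: the archer, the cleric, the dwarf, the goblin | the island: the knight, the troll]
5. Smuggler goes to the island with the cleric and the dwarf.  [the mainland: the archer, the goblin | the island: the cleric, the dwarf, the knight, the troll]
6. Smuggler goes back to the mainland alone.  [the mainland: the archer, the goblin | the island: the cleric, the dwarf, the knight, the troll]
7. Smuggler goes to the island with the archer and the goblin.  [the mainland: — | the island: the archer, the cleric, the dwarf, the goblin, the knight, the troll]

No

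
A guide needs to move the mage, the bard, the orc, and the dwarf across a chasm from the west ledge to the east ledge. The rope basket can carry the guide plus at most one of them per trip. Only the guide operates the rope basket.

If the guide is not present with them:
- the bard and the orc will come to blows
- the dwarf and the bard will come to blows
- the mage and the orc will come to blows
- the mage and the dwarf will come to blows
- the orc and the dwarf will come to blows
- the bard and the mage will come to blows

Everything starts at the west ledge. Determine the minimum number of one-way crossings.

impossible

Whatever the first load, the items left behind include a forbidden pair without the guide. No opening move is safe, so no plan exists.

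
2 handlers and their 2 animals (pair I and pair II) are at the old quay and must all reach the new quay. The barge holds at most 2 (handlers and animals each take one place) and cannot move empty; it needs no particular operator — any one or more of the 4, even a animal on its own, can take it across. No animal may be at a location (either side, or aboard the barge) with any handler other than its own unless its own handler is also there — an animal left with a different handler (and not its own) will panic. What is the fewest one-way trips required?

Counting alone: each trip to the new quay takes at most 2 across and each return brings at least 1 back, so after t trips out (and t−1 returns) at most 2t − (t−1) of the 4 are across; that first reaches 4 at t = 3, so at least 5 crossings are needed.
The plan below uses exactly 5 crossings, so it is optimal:
1. animal I and handler I cross → the new quay.
2. handler I crosses ← the old quay.
3. handler I and handler II cross → the new quay.
4. handler II crosses ← the old quay.
5. animal II and handler II cross → the new quay.

5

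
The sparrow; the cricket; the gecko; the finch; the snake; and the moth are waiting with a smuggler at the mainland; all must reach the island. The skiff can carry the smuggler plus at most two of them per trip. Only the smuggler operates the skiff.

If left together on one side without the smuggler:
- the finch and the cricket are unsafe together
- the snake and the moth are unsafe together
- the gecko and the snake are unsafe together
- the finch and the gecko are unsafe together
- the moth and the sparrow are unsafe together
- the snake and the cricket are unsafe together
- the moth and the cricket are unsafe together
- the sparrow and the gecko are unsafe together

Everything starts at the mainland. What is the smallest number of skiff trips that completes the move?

impossible

Whatever the first load, the items left behind include a forbidden pair without the smuggler. No opening move is safe, so no plan exists.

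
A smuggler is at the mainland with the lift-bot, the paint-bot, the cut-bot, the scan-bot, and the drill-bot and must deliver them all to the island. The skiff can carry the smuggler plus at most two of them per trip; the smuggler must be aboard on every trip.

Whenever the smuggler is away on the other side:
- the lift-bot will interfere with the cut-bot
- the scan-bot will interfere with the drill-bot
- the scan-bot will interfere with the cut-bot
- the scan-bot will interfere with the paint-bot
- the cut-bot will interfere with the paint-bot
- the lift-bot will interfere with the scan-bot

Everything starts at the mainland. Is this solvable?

Yes

1. Smuggler goes to the island with the cut-bot and the scan-bot.
2. Smuggler goes back to the mainland with the cut-bot.
3. Smuggler goes to the island with the lift-bot and the paint-bot.
4. Smuggler goes back to the mainland with the scan-bot.
5. Smuggler goes to the island with the cut-bot and the drill-bot.
6. Smuggler goes back to the mainland with the cut-bot.
7. Smuggler goes to the island with the cut-bot and the scan-bot.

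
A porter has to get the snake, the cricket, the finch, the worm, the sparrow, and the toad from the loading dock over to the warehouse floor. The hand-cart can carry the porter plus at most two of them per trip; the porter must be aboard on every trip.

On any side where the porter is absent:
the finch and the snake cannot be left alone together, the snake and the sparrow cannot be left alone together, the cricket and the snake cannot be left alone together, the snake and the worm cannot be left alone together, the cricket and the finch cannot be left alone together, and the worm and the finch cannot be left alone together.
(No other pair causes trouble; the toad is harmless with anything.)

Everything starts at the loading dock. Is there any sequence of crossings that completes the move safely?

Yes

1. Porter goes to the warehouse floor with the finch and the snake.  [the loading dock: the cricket, the sparrow, the toad, the worm | the warehouse floor: the finch, the snake]
2. Porter goes back to the loading dock with the snake.  [the loading dock: the cricket, the snake, the sparrow, the toad, the worm | the warehouse floor: the finch]
3. Porter goes to the warehouse floor with the snake and the sparrow.  [the loading dock: the cricket, the toad, the worm | the warehouse floor: the finch, the snake, the sparrow]
4. Porter goes back to the loading dock with the snake.  [the loading dock: the cricket, the snake, the toad, the worm | the warehouse floor: the finch, the sparrow]
5. Porter goes to the warehouse floor with the snake and the toad.  [the loading dock: the cricket, the worm | the warehouse floor: the finch, the snake, the sparrow, the toad]
6. Porter goes back to the loading dock with the snake.  [the loading dock: the cricket, the snake, the worm | the warehouse floor: the finch, the sparrow, the toad]
7. Porter goes to the warehouse floor with the cricket and the worm.  [the loading dock: the snake | the warehouse floor: the cricket, the finch, the sparrow, the toad, the worm]
8. Porter goes back to the loading dock with the finch.  [the loading dock: the finch, the snake | the warehouse floor: the cricket, the sparrow, the toad, the worm]
9. Porter goes to the warehouse floor with the finch and the snake.  [the loading dock: — | the warehouse floor: the cricket, the finch, the snake, the sparrow, the toad, the worm]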